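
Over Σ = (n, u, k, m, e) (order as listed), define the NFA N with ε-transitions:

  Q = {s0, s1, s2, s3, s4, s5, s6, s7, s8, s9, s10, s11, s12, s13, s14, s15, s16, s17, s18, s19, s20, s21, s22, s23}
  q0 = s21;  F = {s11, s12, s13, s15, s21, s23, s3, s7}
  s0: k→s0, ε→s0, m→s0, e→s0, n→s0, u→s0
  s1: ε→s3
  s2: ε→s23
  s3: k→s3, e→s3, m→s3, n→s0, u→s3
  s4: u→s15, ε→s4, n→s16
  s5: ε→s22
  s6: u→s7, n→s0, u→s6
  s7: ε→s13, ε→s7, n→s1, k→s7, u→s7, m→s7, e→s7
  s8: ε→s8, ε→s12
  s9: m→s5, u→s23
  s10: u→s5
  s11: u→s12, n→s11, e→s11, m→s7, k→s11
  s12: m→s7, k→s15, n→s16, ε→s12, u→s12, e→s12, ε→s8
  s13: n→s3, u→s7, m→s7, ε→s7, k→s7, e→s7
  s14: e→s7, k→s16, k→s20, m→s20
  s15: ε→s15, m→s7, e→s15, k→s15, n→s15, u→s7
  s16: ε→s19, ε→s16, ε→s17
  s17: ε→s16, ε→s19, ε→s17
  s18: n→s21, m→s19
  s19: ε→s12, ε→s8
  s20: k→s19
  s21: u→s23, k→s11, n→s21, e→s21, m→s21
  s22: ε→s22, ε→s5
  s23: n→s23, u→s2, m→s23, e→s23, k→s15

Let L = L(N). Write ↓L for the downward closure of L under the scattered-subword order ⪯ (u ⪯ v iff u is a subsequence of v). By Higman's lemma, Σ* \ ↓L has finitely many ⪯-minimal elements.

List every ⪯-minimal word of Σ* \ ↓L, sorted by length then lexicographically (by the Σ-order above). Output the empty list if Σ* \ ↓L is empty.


Antichain: [kmnn, ukunn].

|Q|=24, |F|=8, |δ|=83 (23 ε).
min D↑ (8 st, q0=0, F={7}): 0:n→0,u→1,k→2,m→0,e→0 1:n→1,u→1,k→3,m→1,e→1 2:n→2,u→4,k→2,m→5,e→2 3:n→3,u→5,k→3,m→5,e→3 4:n→4,u→4,k→3,m→5,e→4 5:n→6,u→5,k→5,m→5,e→5 6:n→7,u→6,k→6,m→6,e→6 7:n→7,u→7,k→7,m→7,e→7 (ε-aug+det+¬).
'kmnn': run [15, 12, 5, 3, 1] end={s0} ∉↓L; 4/4 single-dels accept.
'ukunn': |S_i|=[15, 13, 6, 5, 3, 1] end={s0} rej; 5/5 single-dels accept.
2 minimals (antichain).


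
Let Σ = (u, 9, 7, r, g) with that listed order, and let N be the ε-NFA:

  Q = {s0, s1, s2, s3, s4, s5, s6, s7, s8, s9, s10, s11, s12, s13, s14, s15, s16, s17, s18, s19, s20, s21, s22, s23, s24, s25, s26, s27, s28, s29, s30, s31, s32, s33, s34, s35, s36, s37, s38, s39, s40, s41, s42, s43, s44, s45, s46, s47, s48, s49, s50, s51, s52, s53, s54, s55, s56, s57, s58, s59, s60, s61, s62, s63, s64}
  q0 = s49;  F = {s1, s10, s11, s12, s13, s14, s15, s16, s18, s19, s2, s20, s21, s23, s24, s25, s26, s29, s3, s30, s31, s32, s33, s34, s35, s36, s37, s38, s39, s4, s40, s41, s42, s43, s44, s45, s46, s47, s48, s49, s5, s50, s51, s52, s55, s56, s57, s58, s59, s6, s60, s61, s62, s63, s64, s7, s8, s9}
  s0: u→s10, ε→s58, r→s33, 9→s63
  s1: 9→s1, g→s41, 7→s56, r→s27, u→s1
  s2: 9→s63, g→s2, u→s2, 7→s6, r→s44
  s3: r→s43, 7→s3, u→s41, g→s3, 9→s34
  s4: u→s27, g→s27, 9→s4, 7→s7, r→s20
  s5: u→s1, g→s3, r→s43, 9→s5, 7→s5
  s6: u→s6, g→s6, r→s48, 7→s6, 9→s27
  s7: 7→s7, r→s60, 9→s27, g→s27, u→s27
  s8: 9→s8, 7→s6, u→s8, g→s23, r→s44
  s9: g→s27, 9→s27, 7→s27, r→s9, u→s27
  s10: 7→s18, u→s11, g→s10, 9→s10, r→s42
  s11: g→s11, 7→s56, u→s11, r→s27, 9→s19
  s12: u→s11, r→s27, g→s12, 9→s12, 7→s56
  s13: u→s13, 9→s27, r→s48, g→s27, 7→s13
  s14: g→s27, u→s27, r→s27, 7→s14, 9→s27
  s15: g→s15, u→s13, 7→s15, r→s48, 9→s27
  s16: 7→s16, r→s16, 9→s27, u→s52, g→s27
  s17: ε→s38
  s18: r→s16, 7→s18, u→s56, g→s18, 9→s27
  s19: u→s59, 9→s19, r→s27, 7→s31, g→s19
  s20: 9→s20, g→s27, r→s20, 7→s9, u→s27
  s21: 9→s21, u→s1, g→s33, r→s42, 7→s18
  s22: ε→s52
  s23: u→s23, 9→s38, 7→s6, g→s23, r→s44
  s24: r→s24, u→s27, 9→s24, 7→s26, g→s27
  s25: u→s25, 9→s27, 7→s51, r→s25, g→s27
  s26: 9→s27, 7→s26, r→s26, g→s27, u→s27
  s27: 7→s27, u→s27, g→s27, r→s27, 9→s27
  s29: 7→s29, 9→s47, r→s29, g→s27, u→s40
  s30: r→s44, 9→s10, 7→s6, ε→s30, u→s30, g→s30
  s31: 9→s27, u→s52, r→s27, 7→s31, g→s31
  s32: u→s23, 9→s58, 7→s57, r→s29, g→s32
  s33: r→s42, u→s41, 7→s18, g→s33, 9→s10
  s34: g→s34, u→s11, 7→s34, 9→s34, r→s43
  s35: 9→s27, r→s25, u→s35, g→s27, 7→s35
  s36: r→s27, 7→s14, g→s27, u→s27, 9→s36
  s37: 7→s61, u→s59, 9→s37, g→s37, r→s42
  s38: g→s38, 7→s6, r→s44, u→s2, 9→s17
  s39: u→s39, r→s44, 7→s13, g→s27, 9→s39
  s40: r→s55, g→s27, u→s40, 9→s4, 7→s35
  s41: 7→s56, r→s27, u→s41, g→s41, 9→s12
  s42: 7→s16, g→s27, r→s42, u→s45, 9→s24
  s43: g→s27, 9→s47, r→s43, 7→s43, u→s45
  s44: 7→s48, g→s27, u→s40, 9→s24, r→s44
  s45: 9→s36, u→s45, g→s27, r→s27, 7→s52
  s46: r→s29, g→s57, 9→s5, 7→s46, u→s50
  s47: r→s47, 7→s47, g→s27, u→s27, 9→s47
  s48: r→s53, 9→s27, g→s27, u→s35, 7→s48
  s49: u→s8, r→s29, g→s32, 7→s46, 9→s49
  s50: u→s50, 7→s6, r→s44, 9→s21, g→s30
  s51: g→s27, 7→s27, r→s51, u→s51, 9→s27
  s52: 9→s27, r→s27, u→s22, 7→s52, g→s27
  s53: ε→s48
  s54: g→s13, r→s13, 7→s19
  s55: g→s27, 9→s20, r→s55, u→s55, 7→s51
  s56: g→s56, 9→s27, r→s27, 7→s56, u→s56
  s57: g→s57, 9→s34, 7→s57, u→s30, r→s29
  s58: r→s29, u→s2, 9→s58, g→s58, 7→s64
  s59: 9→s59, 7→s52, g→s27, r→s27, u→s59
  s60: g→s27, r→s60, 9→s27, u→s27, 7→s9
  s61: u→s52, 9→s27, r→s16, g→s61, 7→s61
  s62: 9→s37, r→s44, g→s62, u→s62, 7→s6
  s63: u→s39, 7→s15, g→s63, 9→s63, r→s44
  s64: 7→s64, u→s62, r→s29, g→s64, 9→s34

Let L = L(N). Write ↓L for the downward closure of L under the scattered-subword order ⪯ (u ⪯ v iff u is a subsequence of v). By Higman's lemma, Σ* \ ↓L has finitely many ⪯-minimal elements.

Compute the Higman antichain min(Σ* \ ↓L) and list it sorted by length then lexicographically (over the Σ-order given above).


min(Σ*\↓L) = [rg, u79, r9u, 79ur, rur77, g9u9ug].

|Q|=65, |F|=58, |δ|=306 (5 ε).
min D↑ (59 st, q0=0, F={13}): 0:u→1,9→0,7→2,r→3,g→4 1:u→1,9→1,7→5,r→6,g→7 2:u→8,9→9,7→2,r→3,g→10 3:u→11,9→12,7→3,r→3,g→13 4:u→7,9→14,7→10,r→3,g→4 5:u→5,9→13,7→5,r→15,g→5 6:u→11,9→16,7→15,r→6,g→13 7:u→7,9→17,7→5,r→6,g→7 8:u→8,9→18,7→5,r→6,g→19 9:u→20,9→9,7→9,r→21,g→22 10:u→19,9→23,7→10,r→3,g→10 11:u→11,9→24,7→25,r→26,g→13 12:u→13,9→12,7→12,r→12,g→13 13:u→13,9→13,7→13,r→13,g→13 14:u→27,9→14,7→28,r→3,g→14 15:u→25,9→13,7→15,r→15,g→13 16:u→13,9→16,7→29,r→16,g→13 17:u→27,9→17,7→5,r→6,g→17 18:u→20,9→18,7→30,r→31,g→32 19:u→19,9→33,7→5,r→6,g→19 20:u→20,9→20,7→34,r→13,g→35 21:u→36,9→12,7→21,r→21,g→13 22:u→35,9→23,7→22,r→21,g→22 23:u→37,9→23,7→23,r→21,g→23 24:u→13,9→24,7→38,r→39,g→13 25:u→25,9→13,7→25,r→40,g→13 26:u→26,9→39,7→41,r→26,g→13 27:u→27,9→42,7→5,r→6,g→27 28:u→43,9→23,7→28,r→3,g→28 29:u→13,9→13,7→29,r→29,g→13 30:u→34,9→13,7→30,r→44,g→30 31:u→36,9→16,7→44,r→31,g→13 32:u→35,9→33,7→30,r→31,g→32 33:u→37,9→33,7→30,r→31,g→33 34:u→34,9→13,7→34,r→13,g→34 35:u→35,9→45,7→34,r→13,g→35 36:u→36,9→46,7→47,r→13,g→13 37:u→37,9→48,7→34,r→13,g→37 38:u→13,9→13,7→38,r→49,g→13 39:u→13,9→39,7→50,r→39,g→13 40:u→40,9→13,7→41,r→40,g→13 41:u→41,9→13,7→13,r→41,g→13 42:u→51,9→42,7→52,r→6,g→42 43:u→43,9→53,7→5,r→6,g→43 44:u→47,9→13,7→44,r→44,g→13 45:u→37,9→45,7→34,r→13,g→45 46:u→13,9→46,7→54,r→13,g→13 47:u→47,9→13,7→47,r→13,g→13 48:u→55,9→48,7→56,r→13,g→48 49:u→13,9→13,7→50,r→49,g→13 50:u→13,9→13,7→13,r→50,g→13 51:u→51,9→51,7→57,r→6,g→13 52:u→57,9→13,7→52,r→15,g→52 53:u→55,9→53,7→58,r→31,g→53 54:u→13,9→13,7→54,r→13,g→13 55:u→55,9→55,7→47,r→13,g→13 56:u→47,9→13,7→56,r→13,g→56 57:u→57,9→13,7→57,r→15,g→13 58:u→47,9→13,7→58,r→44,g→58 [Hopcroft].
'rg': N↓-sim [62, 26, 1] end={s27} — reject; 2/2 deletions ∈↓L.
'u79': run [62, 50, 21, 1] end={s27} rej; 3/3 single-dels accept.
'r9u': run [62, 26, 11, 1] end={s27} rej; 3/3 deletions ∈↓L.
'79ur': |S_i|=[62, 52, 34, 14, 1] end={s27} rej; 4/4 single-dels accept.
'rur77': N↓-sim [62, 26, 16, 7, 3, 1] end={s27} ∉↓L; 5/5 del acc.
'g9u9ug': N↓-sim [62, 55, 48, 37, 32, 24, 1] end={s27} rej; 6/6 deletions ∈↓L.
6 minimals (antichain).


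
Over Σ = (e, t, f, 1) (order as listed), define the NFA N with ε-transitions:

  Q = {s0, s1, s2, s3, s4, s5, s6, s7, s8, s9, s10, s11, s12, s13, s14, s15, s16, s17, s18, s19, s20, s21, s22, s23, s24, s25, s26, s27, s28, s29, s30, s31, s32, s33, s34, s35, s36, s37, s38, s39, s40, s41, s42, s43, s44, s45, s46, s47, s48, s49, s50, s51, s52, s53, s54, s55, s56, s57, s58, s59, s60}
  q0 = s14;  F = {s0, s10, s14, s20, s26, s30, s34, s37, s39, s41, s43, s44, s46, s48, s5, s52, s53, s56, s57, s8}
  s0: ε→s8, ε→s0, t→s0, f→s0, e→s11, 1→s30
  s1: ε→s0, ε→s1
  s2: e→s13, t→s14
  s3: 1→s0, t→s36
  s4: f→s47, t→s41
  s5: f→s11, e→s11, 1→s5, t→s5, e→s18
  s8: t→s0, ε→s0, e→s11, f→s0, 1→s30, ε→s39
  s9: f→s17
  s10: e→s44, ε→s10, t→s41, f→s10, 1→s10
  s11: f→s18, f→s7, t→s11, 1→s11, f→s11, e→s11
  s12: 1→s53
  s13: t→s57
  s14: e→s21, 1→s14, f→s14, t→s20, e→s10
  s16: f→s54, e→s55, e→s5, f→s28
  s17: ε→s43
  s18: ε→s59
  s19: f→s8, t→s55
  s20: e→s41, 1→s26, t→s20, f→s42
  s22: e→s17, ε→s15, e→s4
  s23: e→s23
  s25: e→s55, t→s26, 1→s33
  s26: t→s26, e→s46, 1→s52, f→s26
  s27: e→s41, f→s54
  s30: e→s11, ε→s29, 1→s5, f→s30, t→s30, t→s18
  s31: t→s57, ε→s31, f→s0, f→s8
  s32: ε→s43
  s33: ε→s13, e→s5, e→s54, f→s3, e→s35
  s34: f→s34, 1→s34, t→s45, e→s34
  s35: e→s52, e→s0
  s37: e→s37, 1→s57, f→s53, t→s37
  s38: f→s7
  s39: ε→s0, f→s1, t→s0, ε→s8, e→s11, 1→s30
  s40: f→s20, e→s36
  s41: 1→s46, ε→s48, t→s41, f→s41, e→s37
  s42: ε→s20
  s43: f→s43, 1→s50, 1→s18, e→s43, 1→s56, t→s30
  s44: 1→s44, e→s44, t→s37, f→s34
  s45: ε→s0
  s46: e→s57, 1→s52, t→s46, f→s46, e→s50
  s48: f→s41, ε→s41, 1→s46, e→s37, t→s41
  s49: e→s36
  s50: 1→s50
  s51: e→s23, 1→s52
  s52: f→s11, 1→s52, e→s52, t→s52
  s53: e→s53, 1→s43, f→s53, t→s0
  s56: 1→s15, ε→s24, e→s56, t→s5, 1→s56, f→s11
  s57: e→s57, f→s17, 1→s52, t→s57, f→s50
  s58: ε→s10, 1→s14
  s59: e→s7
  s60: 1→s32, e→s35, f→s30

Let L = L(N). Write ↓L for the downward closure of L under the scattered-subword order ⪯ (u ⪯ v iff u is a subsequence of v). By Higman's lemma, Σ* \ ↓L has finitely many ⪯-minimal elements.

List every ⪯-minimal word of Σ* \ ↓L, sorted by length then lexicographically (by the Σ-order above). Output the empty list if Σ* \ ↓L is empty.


|Q|=61, |F|=20, |δ|=160 (22 ε).
min D↑ (18 st, q0=0, F={13}): 0:e→1,t→2,f→0,1→0 1:e→3,t→4,f→1,1→1 2:e→4,t→2,f→2,1→5 3:e→3,t→6,f→7,1→3 4:e→6,t→4,f→4,1→8 5:e→8,t→5,f→5,1→9 6:e→6,t→6,f→10,1→11 7:e→7,t→12,f→7,1→7 8:e→11,t→8,f→8,1→9 9:e→9,t→9,f→13,1→9 10:e→10,t→12,f→10,1→14 11:e→11,t→11,f→14,1→9 12:e→13,t→12,f→12,1→15 13:e→13,t→13,f→13,1→13 14:e→14,t→15,f→14,1→16 15:e→13,t→15,f→15,1→17 16:e→16,t→17,f→13,1→16 17:e→13,t→17,f→13,1→17 (ε-aug+det+¬).
't11f': |S_i|=[33, 28, 17, 10, 4] end={s11,s18,s59,s7} — reject; 4/4 deletions ∈↓L.
'eefte': run [33, 29, 24, 20, 12, 4] end={s11,s18,s59,s7} — reject; 5/5 single-dels accept.
2 words, ⪯-incomp.

Antichain: [t11f, eefte].


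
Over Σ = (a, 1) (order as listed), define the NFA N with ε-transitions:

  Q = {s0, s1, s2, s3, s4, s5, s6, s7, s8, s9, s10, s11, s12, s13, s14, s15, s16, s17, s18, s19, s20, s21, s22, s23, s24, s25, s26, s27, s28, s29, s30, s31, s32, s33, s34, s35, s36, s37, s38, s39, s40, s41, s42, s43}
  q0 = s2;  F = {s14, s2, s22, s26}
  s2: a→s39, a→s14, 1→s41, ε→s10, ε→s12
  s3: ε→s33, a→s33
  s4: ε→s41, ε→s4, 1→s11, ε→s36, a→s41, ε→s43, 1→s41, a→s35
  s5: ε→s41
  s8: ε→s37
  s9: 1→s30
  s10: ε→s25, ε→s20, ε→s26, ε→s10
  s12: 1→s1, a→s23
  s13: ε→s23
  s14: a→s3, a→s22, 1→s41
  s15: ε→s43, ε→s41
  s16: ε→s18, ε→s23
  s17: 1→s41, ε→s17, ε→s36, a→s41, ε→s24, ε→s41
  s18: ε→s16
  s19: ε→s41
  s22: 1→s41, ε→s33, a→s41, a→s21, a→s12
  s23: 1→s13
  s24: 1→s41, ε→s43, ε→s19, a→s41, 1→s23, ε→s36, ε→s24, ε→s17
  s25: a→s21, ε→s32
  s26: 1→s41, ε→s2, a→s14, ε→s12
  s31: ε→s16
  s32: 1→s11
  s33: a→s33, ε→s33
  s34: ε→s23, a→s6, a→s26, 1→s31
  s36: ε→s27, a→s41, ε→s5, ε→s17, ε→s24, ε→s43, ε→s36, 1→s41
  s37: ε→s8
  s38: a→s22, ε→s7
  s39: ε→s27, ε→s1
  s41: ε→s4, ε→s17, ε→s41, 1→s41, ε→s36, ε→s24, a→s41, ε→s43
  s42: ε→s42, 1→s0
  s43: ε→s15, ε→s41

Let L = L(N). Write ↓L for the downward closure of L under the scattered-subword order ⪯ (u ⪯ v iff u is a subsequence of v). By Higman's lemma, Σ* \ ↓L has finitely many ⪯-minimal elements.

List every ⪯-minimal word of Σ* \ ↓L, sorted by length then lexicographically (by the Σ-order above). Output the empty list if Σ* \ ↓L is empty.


|Q|=44, |F|=4, |δ|=93 (55 ε).
min D↑ (4 st, q0=0, F={2}): 0:a→1,1→2 1:a→3,1→2 2:a→2,1→2 3:a→2,1→2 (ε-aug+det+¬).
'1': run [28, 15] end={s1,s11,s13,s15,s17,s19,s23,s24,s27,s35,s36,s4,…} ∉↓L; 1/1 deletions ∈↓L.
'aaa': |S_i|=[28, 22, 20, 18] end={s1,s11,s12,s13,s15,s17,s19,s21,s23,s24,s27,s33,…} rej; 3/3 del acc.
2 words, ⪯-incomp.

Antichain: [1, aaa].


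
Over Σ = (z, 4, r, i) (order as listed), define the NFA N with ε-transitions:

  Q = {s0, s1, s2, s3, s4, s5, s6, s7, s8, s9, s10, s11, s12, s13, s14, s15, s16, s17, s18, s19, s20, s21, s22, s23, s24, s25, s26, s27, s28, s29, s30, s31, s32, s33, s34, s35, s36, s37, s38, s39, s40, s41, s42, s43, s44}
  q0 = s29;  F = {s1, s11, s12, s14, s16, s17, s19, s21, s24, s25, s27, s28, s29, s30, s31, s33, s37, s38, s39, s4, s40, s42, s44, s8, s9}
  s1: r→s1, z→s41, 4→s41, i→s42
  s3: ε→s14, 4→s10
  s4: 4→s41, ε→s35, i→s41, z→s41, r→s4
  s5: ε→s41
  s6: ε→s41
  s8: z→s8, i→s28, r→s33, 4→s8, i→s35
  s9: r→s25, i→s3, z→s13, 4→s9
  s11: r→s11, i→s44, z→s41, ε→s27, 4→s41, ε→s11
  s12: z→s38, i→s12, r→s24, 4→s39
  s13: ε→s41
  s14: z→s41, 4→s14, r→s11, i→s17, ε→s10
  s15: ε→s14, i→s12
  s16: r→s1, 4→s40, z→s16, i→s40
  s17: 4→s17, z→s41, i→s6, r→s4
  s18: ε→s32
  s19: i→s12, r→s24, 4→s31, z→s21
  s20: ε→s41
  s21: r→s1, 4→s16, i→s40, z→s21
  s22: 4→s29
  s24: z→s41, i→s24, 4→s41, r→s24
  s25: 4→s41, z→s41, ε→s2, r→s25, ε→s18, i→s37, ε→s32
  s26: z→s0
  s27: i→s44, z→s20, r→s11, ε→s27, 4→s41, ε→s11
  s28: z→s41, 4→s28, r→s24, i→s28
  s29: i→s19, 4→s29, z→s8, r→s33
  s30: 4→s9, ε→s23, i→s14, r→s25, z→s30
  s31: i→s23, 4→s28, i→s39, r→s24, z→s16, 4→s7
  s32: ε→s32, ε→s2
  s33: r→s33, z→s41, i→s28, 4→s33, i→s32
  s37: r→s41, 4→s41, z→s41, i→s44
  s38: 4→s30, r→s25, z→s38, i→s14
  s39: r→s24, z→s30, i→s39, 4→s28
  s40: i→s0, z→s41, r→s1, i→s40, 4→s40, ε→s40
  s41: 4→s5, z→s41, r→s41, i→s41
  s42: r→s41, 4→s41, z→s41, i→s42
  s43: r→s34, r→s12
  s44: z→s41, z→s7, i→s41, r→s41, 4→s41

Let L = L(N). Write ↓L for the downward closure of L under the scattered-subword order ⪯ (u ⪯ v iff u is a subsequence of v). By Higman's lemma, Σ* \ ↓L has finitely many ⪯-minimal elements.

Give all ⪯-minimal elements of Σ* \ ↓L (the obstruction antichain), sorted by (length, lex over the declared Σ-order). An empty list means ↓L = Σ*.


min(Σ*\↓L) = [rz, ziz, ir4, i44z, izrir, iiziii].

|Q|=45, |F|=25, |δ|=136 (20 ε).
min D↑ (25 st, q0=0, F={5}): 0:z→1,4→0,r→2,i→3 1:z→1,4→1,r→2,i→4 2:z→5,4→2,r→2,i→4 3:z→6,4→7,r→8,i→9 4:z→5,4→4,r→8,i→4 5:z→5,4→5,r→5,i→5 6:z→6,4→10,r→11,i→12 7:z→10,4→4,r→8,i→13 8:z→5,4→5,r→8,i→8 9:z→14,4→13,r→8,i→9 10:z→10,4→12,r→11,i→12 11:z→5,4→5,r→11,i→15 12:z→5,4→12,r→11,i→12 13:z→16,4→4,r→8,i→13 14:z→14,4→16,r→17,i→18 15:z→5,4→5,r→5,i→15 16:z→16,4→19,r→17,i→18 17:z→5,4→5,r→17,i→20 18:z→5,4→18,r→21,i→22 19:z→5,4→19,r→17,i→18 20:z→5,4→5,r→5,i→23 21:z→5,4→5,r→21,i→23 22:z→5,4→22,r→24,i→5 23:z→5,4→5,r→5,i→5 24:z→5,4→5,r→24,i→5 [Hopcroft].
'rz': |S_i|=[39, 19, 4] end={s20,s41,s5,s7} rej; 2/2 del acc.
'ziz': run [39, 34, 23, 4] end={s20,s41,s5,s7} — reject; 3/3 deletions ∈↓L.
'ir4': run [39, 36, 17, 2] end={s41,s5} rej; 3/3 del acc.
'i44z': run [39, 36, 32, 27, 5] end={s13,s20,s41,s5,s7} ∉↓L; 4/4 del acc.
'izrir': |S_i|=[39, 36, 30, 16, 6, 2] end={s41,s5} ∉↓L; 5/5 del acc.
'iiziii': N↓-sim [39, 36, 32, 24, 15, 8, 3] end={s41,s5,s6} ∉↓L; 6/6 deletions ∈↓L.
6 words, ⪯-incomp.


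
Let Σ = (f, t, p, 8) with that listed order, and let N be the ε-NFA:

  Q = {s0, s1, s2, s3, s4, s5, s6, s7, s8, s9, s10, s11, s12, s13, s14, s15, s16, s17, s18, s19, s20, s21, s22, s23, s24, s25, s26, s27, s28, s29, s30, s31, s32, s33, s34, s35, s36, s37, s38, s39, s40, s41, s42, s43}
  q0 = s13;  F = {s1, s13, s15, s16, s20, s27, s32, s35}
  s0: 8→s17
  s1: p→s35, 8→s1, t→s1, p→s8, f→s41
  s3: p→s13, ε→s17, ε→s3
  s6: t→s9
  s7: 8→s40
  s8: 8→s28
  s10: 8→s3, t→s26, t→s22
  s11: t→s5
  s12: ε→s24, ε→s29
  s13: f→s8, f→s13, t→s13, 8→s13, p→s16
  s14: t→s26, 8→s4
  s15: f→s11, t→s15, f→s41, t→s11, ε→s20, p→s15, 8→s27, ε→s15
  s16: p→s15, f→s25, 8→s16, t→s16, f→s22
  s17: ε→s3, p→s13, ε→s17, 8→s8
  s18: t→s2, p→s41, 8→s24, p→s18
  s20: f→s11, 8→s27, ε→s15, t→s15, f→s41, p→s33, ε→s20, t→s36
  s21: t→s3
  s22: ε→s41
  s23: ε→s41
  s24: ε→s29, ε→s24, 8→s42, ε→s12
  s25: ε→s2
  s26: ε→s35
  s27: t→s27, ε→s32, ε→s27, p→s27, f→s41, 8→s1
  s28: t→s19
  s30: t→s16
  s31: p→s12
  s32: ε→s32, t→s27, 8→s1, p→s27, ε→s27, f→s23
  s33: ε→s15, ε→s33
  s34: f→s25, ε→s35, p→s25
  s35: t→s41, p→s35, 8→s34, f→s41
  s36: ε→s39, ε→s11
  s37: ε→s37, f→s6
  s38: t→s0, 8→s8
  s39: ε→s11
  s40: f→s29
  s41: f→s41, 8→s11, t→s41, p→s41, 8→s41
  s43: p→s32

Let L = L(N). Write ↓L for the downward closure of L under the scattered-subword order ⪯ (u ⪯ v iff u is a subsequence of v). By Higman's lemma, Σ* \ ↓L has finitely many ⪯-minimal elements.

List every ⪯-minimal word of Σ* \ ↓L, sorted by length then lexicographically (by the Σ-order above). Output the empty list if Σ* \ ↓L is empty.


Antichain: [pf, pp88pt].

|Q|=44, |F|=8, |δ|=101 (28 ε).
min D↑ (7 st, q0=0, F={2}): 0:f→0,t→0,p→1,8→0 1:f→2,t→1,p→3,8→1 2:f→2,t→2,p→2,8→2 3:f→2,t→3,p→3,8→4 4:f→2,t→4,p→4,8→5 5:f→2,t→5,p→6,8→5 6:f→2,t→2,p→6,8→6 (ε-aug+det+¬).
'pf': N↓-sim [22, 21, 7] end={s11,s2,s22,s23,s25,s41,s5} rej; 2/2 single-dels accept.
'pp88pt': N↓-sim [22, 21, 19, 14, 11, 10, 4] end={s11,s19,s41,s5} — reject; 6/6 single-dels accept.
2 words, ⪯-incomp.


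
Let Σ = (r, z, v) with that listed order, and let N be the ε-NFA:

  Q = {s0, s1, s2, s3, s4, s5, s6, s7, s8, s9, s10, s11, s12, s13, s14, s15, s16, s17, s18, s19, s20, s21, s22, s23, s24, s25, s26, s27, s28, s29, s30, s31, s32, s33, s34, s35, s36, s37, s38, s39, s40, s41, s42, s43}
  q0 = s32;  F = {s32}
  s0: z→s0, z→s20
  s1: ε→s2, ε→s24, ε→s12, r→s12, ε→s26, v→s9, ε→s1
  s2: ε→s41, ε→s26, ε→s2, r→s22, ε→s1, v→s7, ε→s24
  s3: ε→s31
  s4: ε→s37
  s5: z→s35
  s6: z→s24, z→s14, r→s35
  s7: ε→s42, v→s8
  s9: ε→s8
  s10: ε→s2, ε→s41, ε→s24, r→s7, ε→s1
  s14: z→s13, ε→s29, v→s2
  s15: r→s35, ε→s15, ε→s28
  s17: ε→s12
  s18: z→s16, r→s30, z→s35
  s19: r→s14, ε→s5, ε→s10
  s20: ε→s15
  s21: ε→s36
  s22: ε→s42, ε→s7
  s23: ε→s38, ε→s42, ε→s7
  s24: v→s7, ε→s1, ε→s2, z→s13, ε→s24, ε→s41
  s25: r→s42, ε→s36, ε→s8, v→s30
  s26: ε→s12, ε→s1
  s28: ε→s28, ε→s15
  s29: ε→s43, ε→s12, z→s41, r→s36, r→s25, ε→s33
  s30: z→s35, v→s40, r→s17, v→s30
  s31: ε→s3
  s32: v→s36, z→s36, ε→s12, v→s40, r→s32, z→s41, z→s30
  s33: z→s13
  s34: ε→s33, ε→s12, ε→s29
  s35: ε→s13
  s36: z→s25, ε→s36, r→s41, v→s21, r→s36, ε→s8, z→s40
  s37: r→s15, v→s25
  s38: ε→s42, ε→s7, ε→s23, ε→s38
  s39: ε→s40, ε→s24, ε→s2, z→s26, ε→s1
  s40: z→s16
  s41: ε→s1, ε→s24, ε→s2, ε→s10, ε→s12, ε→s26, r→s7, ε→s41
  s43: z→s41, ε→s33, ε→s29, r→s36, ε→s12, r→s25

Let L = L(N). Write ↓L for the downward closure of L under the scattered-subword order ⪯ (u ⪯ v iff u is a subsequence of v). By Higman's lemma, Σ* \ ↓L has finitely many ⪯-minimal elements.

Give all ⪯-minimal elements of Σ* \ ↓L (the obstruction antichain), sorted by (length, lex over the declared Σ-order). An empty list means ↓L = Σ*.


|Q|=44, |F|=1, |δ|=120 (70 ε).
min D↑ (2 st, q0=0, F={1}): 0:r→0,z→1,v→1 1:r→1,z→1,v→1 [Hopcroft].
'z': run [22, 21] end={s1,s10,s12,s13,s16,s17,s2,s21,s22,s24,s25,s26,…} ∉↓L; 1/1 deletions ∈↓L.
'v': run [22, 21] end={s1,s10,s12,s13,s16,s17,s2,s21,s22,s24,s25,s26,…} rej; 1/1 deletions ∈↓L.
2 minimals (antichain).

Antichain: [z, v].


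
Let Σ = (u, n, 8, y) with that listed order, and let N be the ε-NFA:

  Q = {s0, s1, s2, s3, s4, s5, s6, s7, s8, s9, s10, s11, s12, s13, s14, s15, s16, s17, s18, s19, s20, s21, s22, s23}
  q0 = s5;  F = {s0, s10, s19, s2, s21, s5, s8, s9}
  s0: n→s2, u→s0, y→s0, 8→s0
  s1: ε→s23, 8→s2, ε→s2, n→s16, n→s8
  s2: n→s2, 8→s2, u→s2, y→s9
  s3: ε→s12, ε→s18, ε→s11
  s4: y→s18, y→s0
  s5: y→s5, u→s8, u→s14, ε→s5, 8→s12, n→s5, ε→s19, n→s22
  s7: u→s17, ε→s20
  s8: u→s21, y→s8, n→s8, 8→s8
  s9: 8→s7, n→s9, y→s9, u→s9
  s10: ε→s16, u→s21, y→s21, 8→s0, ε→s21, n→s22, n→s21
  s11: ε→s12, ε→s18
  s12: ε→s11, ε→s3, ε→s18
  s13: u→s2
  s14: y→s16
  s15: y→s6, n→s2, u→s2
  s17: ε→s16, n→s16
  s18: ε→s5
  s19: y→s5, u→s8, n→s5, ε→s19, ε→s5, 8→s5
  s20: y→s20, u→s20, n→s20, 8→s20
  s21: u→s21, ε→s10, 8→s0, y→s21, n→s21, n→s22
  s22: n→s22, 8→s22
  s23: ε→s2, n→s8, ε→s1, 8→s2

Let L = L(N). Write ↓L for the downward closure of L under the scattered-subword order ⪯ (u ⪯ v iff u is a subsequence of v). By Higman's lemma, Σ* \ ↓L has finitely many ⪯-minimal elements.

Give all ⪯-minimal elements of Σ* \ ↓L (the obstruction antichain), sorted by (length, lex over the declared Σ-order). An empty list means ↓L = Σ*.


A = [uu8ny8].

|Q|=24, |F|=8, |δ|=78 (22 ε).
min D↑ (7 st, q0=0, F={6}): 0:u→1,n→0,8→0,y→0 1:u→2,n→1,8→1,y→1 2:u→2,n→2,8→3,y→2 3:u→3,n→4,8→3,y→3 4:u→4,n→4,8→4,y→5 5:u→5,n→5,8→6,y→5 6:u→6,n→6,8→6,y→6.
'uu8ny8': |S_i|=[18, 12, 10, 8, 7, 5, 4] end={s16,s17,s20,s7} — reject; 6/6 single-dels accept.
1 minimals (antichain).


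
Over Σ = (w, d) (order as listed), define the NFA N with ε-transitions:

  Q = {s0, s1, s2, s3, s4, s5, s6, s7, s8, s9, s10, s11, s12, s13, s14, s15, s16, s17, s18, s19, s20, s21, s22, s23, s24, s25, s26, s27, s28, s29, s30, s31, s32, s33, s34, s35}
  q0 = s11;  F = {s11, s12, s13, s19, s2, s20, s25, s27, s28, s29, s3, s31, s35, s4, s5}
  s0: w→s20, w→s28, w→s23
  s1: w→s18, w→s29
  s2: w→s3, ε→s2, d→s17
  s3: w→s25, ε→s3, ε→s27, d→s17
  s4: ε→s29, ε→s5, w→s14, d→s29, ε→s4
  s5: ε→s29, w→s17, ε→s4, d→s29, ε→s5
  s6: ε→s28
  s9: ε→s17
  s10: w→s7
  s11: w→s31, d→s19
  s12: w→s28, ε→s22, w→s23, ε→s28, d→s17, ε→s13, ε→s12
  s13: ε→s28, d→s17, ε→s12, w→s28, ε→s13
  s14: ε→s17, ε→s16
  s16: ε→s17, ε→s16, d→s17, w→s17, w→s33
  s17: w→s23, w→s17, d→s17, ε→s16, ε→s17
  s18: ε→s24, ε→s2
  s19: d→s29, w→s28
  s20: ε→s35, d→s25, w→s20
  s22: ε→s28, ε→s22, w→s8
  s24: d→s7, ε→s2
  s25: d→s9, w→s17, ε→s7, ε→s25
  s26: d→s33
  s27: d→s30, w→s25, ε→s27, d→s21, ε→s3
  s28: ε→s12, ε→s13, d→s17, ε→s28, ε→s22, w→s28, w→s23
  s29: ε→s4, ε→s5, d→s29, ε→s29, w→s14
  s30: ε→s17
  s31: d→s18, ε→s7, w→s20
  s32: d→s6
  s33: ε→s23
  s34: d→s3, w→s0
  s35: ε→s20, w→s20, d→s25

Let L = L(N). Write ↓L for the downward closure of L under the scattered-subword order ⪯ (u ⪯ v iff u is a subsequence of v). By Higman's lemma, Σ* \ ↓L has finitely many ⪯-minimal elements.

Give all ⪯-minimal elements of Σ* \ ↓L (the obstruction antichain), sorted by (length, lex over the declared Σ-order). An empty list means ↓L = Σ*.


|Q|=36, |F|=15, |δ|=96 (45 ε).
min D↑ (10 st, q0=0, F={9}): 0:w→1,d→2 1:w→3,d→4 2:w→5,d→6 3:w→3,d→7 4:w→8,d→9 5:w→5,d→9 6:w→9,d→6 7:w→9,d→9 8:w→7,d→9 9:w→9,d→9.
'wdd': N↓-sim [28, 23, 14, 8] end={s16,s17,s21,s23,s30,s33,s7,s9} ∉↓L; 3/3 del acc.
'dwd': run [28, 24, 17, 7] end={s16,s17,s21,s23,s30,s33,s9} ∉↓L; 3/3 single-dels accept.
'ddw': N↓-sim [28, 24, 12, 5] end={s14,s16,s17,s23,s33} — reject; 3/3 del acc.
'wwdw': N↓-sim [28, 23, 18, 9, 4] end={s16,s17,s23,s33} — reject; 4/4 del acc.
'wdwww': run [28, 23, 14, 11, 7, 4] end={s16,s17,s23,s33} rej; 5/5 deletions ∈↓L.
5 minimals (antichain).

Antichain: [wdd, dwd, ddw, wwdw, wdwww].


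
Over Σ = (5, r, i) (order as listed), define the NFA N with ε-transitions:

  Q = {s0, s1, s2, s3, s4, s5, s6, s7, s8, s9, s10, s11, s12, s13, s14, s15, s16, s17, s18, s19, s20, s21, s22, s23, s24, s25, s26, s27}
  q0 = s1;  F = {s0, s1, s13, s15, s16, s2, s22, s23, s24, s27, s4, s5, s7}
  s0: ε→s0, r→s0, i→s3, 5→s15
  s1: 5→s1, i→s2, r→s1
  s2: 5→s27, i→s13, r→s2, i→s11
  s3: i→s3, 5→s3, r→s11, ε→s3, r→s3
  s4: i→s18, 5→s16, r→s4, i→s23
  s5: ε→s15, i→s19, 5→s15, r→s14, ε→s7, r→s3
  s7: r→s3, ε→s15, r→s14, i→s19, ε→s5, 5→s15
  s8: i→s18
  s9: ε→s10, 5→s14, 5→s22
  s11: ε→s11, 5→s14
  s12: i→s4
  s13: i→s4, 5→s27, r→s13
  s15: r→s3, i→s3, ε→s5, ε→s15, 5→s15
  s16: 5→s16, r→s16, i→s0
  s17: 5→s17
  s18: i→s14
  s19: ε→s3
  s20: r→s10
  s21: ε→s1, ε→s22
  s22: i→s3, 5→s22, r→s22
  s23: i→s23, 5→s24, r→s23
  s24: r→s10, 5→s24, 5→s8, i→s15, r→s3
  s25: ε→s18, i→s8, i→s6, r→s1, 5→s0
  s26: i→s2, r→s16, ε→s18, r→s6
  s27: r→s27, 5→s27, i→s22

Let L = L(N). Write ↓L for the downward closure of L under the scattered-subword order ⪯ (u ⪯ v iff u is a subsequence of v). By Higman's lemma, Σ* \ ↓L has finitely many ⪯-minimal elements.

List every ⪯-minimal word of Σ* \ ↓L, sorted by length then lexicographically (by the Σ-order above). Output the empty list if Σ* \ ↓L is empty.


A = [i5ii, iiii5r].

|Q|=28, |F|=13, |δ|=79 (15 ε).
min D↑ (12 st, q0=0, F={6}): 0:5→0,r→0,i→1 1:5→2,r→1,i→3 2:5→2,r→2,i→4 3:5→2,r→3,i→5 4:5→4,r→4,i→6 5:5→7,r→5,i→8 6:5→6,r→6,i→6 7:5→7,r→7,i→9 8:5→10,r→8,i→8 9:5→11,r→9,i→6 10:5→10,r→6,i→11 11:5→11,r→6,i→6 [Hopcroft].
'i5ii': run [20, 19, 15, 10, 4] end={s11,s14,s19,s3} rej; 4/4 single-dels accept.
'iiii5r': N↓-sim [20, 19, 18, 16, 13, 11, 4] end={s10,s11,s14,s3} — reject; 6/6 deletions ∈↓L.
2 minimals (antichain).


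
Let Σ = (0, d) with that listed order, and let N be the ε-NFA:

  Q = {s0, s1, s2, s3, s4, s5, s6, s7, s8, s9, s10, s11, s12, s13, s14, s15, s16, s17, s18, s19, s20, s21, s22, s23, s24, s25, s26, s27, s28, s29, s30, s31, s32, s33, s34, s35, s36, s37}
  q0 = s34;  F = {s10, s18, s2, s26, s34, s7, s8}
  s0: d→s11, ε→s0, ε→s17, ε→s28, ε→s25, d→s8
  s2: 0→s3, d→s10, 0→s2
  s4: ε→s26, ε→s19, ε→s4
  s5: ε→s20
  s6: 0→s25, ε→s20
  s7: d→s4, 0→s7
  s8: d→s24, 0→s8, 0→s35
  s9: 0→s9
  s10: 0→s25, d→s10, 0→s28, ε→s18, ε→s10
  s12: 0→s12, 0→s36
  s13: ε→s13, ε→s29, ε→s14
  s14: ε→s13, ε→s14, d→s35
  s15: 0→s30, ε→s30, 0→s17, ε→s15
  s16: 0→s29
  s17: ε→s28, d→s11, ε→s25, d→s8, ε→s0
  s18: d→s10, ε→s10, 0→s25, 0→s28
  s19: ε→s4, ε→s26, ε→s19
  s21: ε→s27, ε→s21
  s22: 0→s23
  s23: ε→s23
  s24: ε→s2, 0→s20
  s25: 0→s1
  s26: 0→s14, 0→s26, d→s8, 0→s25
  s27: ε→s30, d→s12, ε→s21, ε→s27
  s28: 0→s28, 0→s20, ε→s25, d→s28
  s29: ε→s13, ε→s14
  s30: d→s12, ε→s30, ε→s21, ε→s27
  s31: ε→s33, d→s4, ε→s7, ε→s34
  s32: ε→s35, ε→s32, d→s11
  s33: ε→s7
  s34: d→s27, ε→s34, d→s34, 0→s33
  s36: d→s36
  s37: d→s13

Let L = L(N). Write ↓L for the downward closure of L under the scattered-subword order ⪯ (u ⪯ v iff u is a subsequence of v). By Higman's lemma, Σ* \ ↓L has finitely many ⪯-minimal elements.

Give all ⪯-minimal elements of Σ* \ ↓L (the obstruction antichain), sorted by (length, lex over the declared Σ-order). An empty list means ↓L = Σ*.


|Q|=38, |F|=7, |δ|=90 (45 ε).
min D↑ (7 st, q0=0, F={6}): 0:0→1,d→0 1:0→1,d→2 2:0→2,d→3 3:0→3,d→4 4:0→4,d→5 5:0→6,d→5 6:0→6,d→6 [Hopcroft].
'0dddd0': |S_i|=[25, 21, 18, 12, 10, 7, 4] end={s1,s20,s25,s28} — reject; 6/6 single-dels accept.
1 minimals (antichain).

Antichain: [0dddd0].


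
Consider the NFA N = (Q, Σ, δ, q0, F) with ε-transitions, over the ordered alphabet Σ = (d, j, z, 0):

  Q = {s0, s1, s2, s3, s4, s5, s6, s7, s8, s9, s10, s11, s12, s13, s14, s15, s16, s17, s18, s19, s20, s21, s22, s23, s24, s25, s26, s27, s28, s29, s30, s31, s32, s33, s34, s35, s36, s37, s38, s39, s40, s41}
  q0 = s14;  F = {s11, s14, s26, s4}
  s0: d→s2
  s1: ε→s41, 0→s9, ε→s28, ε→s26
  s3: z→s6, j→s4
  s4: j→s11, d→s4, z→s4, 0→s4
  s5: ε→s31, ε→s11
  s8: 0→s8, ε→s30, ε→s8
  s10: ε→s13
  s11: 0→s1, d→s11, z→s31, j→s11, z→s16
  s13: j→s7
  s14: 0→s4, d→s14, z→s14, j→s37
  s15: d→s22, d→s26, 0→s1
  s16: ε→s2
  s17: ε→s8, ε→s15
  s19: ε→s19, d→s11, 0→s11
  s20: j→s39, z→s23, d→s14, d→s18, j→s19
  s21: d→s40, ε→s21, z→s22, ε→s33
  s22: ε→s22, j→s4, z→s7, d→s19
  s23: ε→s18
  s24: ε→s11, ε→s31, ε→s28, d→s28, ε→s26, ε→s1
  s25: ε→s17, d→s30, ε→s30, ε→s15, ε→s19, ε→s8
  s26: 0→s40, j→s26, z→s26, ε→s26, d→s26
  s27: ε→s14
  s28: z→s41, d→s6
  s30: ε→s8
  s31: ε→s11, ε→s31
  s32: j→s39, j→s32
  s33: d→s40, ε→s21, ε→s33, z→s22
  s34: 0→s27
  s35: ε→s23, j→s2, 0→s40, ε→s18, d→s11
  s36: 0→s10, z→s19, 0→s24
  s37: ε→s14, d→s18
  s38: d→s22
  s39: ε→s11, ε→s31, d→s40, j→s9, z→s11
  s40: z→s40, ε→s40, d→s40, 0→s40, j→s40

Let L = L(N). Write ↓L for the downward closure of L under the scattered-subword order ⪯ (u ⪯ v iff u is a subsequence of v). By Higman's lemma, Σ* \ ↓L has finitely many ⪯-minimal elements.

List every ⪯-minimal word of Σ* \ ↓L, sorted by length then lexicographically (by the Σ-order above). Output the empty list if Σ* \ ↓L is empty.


A = [0j00].

|Q|=42, |F|=4, |δ|=101 (39 ε).
min D↑ (5 st, q0=0, F={4}): 0:d→0,j→0,z→0,0→1 1:d→1,j→2,z→1,0→1 2:d→2,j→2,z→2,0→3 3:d→3,j→3,z→3,0→4 4:d→4,j→4,z→4,0→4 (ε-aug+det+¬).
'0j00': run [15, 12, 11, 7, 2] end={s40,s9} rej; 4/4 del acc.
1 words, ⪯-incomp.


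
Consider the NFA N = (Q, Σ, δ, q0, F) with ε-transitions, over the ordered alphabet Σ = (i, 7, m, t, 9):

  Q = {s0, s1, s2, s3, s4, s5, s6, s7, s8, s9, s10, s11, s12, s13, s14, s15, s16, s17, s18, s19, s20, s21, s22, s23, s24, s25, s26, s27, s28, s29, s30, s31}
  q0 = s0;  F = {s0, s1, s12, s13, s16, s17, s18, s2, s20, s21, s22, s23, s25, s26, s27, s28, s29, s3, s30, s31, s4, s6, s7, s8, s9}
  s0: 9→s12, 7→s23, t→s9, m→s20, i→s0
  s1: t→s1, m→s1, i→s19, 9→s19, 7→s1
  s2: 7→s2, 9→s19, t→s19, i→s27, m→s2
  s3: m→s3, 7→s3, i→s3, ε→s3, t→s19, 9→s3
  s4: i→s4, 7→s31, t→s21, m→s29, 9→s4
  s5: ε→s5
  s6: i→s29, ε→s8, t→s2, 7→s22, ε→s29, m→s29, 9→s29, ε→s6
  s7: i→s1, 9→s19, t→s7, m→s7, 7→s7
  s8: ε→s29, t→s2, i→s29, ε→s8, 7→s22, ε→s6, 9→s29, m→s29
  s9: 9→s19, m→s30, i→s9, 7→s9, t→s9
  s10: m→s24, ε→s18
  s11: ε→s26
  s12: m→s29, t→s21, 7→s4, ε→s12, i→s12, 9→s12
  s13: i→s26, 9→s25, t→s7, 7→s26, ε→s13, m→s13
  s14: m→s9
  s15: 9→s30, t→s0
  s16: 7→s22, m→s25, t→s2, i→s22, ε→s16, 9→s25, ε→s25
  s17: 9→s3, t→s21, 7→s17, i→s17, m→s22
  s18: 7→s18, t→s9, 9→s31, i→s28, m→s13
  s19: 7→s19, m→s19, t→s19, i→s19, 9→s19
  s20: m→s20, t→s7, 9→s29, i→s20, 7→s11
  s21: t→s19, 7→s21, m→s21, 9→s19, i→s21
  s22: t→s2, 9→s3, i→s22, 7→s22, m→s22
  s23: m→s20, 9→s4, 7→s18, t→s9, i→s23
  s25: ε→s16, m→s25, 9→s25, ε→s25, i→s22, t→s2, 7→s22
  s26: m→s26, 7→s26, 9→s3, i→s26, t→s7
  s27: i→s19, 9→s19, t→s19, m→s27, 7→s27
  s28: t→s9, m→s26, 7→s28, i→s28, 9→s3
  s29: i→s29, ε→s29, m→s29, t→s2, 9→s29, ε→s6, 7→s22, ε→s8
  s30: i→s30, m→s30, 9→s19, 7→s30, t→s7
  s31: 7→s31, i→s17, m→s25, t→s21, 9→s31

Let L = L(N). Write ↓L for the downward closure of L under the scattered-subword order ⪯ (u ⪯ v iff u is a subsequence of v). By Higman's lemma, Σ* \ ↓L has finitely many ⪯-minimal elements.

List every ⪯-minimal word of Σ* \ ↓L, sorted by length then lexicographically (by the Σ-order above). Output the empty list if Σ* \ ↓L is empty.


|Q|=32, |F|=25, |δ|=153 (19 ε).
min D↑ (23 st, q0=0, F={11}): 0:i→0,7→1,m→2,t→3,9→4 1:i→1,7→5,m→2,t→3,9→6 2:i→2,7→7,m→2,t→8,9→9 3:i→3,7→3,m→10,t→3,9→11 4:i→4,7→6,m→9,t→12,9→4 5:i→13,7→5,m→14,t→3,9→15 6:i→6,7→15,m→9,t→12,9→6 7:i→7,7→7,m→7,t→8,9→16 8:i→17,7→8,m→8,t→8,9→11 9:i→9,7→18,m→9,t→19,9→9 10:i→10,7→10,m→10,t→8,9→11 11:i→11,7→11,m→11,t→11,9→11 12:i→12,7→12,m→12,t→11,9→11 13:i→13,7→13,m→7,t→3,9→16 14:i→7,7→7,m→14,t→8,9→20 15:i→21,7→15,m→20,t→12,9→15 16:i→16,7→16,m→16,t→11,9→16 17:i→11,7→17,m→17,t→17,9→11 18:i→18,7→18,m→18,t→19,9→16 19:i→22,7→19,m→19,t→11,9→11 20:i→18,7→18,m→20,t→19,9→20 21:i→21,7→21,m→18,t→12,9→16 22:i→11,7→22,m→22,t→11,9→11 [Hopcroft].
't9': |S_i|=[27, 8, 1] end={s19} — reject; 2/2 deletions ∈↓L.
'9tt': run [27, 15, 4, 1] end={s19} rej; 3/3 del acc.
'm79t': N↓-sim [27, 18, 11, 2, 1] end={s19} rej; 4/4 deletions ∈↓L.
'mtii': run [27, 18, 5, 3, 1] end={s19} ∉↓L; 4/4 deletions ∈↓L.
'77i9t': |S_i|=[27, 25, 19, 13, 2, 1] end={s19} rej; 5/5 single-dels accept.
5 words, ⪯-incomp.

Antichain: [t9, 9tt, m79t, mtii, 77i9t].


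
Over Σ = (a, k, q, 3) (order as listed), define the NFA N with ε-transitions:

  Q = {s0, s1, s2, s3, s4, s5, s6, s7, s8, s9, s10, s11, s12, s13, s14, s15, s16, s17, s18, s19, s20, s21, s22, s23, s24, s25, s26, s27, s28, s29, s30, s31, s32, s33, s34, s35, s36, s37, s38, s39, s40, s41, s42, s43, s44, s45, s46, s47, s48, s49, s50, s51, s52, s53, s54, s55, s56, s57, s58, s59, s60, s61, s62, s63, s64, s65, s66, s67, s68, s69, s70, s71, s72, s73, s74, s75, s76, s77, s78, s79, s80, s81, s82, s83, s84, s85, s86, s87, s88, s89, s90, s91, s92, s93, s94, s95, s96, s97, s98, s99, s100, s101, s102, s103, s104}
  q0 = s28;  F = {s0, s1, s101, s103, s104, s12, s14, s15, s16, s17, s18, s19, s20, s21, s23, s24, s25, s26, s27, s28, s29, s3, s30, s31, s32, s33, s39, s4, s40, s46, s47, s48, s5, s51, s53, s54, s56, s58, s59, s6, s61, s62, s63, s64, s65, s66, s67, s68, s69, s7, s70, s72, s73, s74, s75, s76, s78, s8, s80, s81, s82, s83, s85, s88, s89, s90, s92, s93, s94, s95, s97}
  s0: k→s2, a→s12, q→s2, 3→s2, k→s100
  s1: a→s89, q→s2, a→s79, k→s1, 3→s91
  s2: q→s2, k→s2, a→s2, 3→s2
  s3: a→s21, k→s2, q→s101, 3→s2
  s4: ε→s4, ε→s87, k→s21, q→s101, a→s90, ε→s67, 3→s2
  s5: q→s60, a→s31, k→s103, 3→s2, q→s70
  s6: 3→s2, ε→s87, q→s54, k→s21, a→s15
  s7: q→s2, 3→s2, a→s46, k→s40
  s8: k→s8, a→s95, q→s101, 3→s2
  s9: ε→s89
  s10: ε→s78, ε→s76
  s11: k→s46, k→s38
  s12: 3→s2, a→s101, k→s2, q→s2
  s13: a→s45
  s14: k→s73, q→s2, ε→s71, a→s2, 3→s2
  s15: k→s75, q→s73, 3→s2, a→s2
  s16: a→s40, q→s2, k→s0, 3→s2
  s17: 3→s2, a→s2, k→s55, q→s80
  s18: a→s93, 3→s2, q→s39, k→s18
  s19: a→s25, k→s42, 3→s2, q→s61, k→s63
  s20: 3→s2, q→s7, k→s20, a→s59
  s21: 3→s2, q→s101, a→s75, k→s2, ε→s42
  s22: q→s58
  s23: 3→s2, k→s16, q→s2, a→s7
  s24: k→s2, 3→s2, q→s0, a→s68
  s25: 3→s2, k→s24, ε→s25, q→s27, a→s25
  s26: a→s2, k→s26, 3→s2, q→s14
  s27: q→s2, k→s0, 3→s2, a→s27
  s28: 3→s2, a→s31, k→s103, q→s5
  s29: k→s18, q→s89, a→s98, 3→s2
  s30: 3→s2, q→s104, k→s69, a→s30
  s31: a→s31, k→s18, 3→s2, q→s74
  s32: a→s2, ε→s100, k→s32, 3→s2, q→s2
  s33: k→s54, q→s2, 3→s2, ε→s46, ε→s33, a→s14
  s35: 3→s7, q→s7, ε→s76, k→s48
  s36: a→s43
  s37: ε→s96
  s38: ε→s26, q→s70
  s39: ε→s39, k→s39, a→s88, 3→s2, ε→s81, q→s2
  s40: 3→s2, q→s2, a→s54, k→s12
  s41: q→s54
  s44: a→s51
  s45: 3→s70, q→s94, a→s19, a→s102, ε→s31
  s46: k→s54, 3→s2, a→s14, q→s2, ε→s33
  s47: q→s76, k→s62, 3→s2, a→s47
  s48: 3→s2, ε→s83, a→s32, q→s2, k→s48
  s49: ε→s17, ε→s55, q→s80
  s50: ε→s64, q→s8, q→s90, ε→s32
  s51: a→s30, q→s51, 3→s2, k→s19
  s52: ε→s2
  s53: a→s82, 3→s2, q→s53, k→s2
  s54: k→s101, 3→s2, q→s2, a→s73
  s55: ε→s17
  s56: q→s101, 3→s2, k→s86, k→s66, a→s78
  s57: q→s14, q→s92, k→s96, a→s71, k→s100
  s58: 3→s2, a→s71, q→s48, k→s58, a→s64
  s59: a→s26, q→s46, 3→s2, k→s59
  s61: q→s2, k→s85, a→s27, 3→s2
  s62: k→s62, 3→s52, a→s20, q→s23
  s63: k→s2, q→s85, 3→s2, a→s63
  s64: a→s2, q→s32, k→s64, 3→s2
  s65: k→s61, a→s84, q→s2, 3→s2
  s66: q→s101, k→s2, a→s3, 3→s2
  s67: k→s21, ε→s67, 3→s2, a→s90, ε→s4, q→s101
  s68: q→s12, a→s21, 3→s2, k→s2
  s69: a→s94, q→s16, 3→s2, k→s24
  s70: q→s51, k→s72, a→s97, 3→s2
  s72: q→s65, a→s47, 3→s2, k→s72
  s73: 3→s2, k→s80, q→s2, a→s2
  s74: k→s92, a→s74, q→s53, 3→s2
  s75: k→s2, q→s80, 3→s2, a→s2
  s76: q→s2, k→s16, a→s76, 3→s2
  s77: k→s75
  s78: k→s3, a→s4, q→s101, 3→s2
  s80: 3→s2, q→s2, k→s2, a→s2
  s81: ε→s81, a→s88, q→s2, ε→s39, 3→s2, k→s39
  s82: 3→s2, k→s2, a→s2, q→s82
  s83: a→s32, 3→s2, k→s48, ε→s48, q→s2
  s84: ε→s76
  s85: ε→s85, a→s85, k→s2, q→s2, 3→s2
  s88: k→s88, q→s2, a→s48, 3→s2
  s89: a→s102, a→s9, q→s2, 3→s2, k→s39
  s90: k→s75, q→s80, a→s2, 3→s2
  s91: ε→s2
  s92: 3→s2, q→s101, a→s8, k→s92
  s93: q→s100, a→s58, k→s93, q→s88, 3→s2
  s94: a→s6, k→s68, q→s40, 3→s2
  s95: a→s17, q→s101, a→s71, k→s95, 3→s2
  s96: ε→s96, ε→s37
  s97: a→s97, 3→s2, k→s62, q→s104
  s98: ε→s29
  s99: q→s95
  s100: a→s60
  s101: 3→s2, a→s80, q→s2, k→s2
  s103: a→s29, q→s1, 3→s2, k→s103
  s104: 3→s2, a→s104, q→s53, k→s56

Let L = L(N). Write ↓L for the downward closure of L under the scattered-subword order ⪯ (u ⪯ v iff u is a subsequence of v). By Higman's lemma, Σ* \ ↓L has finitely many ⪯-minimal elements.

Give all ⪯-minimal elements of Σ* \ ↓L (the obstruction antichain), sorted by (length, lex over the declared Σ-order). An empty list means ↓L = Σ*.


|Q|=105, |F|=71, |δ|=361 (38 ε).
min D↑ (68 st, q0=0, F={4}): 0:a→1,k→2,q→3,3→4 1:a→1,k→5,q→6,3→4 2:a→7,k→2,q→8,3→4 3:a→1,k→2,q→9,3→4 4:a→4,k→4,q→4,3→4 5:a→10,k→5,q→11,3→4 6:a→6,k→12,q→13,3→4 7:a→7,k→5,q→14,3→4 8:a→14,k→8,q→4,3→4 9:a→15,k→16,q→17,3→4 10:a→18,k→10,q→19,3→4 11:a→19,k→11,q→4,3→4 12:a→20,k→12,q→21,3→4 13:a→22,k→4,q→13,3→4 14:a→14,k→11,q→4,3→4 15:a→15,k→23,q→24,3→4 16:a→25,k→16,q→26,3→4 17:a→27,k→28,q→17,3→4 18:a→29,k→18,q→30,3→4 19:a→30,k→19,q→4,3→4 20:a→31,k→20,q→21,3→4 21:a→32,k→4,q→4,3→4 22:a→4,k→4,q→22,3→4 23:a→33,k→23,q→34,3→4 24:a→24,k→35,q→13,3→4 25:a→25,k→23,q→36,3→4 26:a→36,k→37,q→4,3→4 27:a→27,k→38,q→24,3→4 28:a→39,k→40,q→37,3→4 29:a→4,k→29,q→41,3→4 30:a→41,k→30,q→4,3→4 31:a→42,k→31,q→21,3→4 32:a→4,k→4,q→4,3→4 33:a→43,k→33,q→44,3→4 34:a→44,k→45,q→4,3→4 35:a→46,k→47,q→21,3→4 36:a→36,k→45,q→4,3→4 37:a→48,k→49,q→4,3→4 38:a→50,k→51,q→45,3→4 39:a→39,k→51,q→48,3→4 40:a→40,k→4,q→49,3→4 41:a→4,k→41,q→4,3→4 42:a→4,k→42,q→32,3→4 43:a→52,k→43,q→53,3→4 44:a→53,k→54,q→4,3→4 45:a→54,k→55,q→4,3→4 46:a→56,k→57,q→21,3→4 47:a→57,k→4,q→21,3→4 48:a→48,k→55,q→4,3→4 49:a→49,k→4,q→4,3→4 50:a→58,k→59,q→54,3→4 51:a→59,k→4,q→55,3→4 52:a→4,k→52,q→60,3→4 53:a→60,k→61,q→4,3→4 54:a→61,k→62,q→4,3→4 55:a→62,k→4,q→4,3→4 56:a→63,k→64,q→21,3→4 57:a→64,k→4,q→21,3→4 58:a→65,k→64,q→61,3→4 59:a→64,k→4,q→62,3→4 60:a→4,k→66,q→4,3→4 61:a→66,k→21,q→4,3→4 62:a→21,k→4,q→4,3→4 63:a→4,k→67,q→32,3→4 64:a→67,k→4,q→21,3→4 65:a→4,k→67,q→66,3→4 66:a→4,k→32,q→4,3→4 67:a→4,k→4,q→32,3→4 (ε-aug+det+¬).
'3': |S_i|=[86, 3] end={s2,s52,s91} rej; 1/1 del acc.
'kqq': N↓-sim [86, 75, 35, 1] end={s2} — reject; 3/3 single-dels accept.
'aqqk': N↓-sim [86, 75, 50, 5, 1] end={s2} ∉↓L; 4/4 del acc.
'aqqaa': run [86, 75, 50, 5, 3, 1] end={s2} rej; 5/5 del acc.
'akaaaa': |S_i|=[86, 75, 55, 41, 30, 15, 2] end={s2,s60} ∉↓L; 6/6 single-dels accept.
'qqqkkk': |S_i|=[86, 85, 76, 49, 35, 17, 3] end={s100,s2,s60} ∉↓L; 6/6 deletions ∈↓L.
6 minimals (antichain).

Antichain: [3, kqq, aqqk, aqqaa, akaaaa, qqqkkk].
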